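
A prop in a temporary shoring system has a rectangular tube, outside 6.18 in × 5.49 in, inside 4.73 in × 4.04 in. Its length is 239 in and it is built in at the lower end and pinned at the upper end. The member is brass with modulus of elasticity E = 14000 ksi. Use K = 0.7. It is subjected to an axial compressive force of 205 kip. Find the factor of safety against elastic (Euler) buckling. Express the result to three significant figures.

Weak-axis I_min = (h_o·b_o³ − h_i·b_i³)/12 with b_o = 5.49, b_i = 4.040 in (shorter outer/inner sides).
I_min = (6.18×5.49³ − 4.730×4.040³)/12 = 59.23 in⁴
Effective length L_e = K·L = 0.7 × 239 = 167.3 in
P_cr = π²EI / L_e² = π² × 14000×10³ × 59.23 / 167.3² = 2.924×10^5 lb
Factor of safety n = P_cr / P = 292.38 / 205 = 1.43

n ≈ 1.43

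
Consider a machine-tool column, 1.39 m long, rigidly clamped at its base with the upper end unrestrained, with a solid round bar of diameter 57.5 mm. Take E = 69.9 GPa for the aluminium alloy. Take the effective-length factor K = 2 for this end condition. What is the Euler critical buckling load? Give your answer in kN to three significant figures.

P_cr ≈ 47.9 kN

I = πd⁴/64 = π×57.5⁴/64 = 5.366×10^5 mm⁴
I = 5.366×10^5 mm⁴ = 5.366×10^-7 m⁴
Effective length L_e = K·L = 2 × 1.39 = 2.780 m
P_cr = π²EI / L_e² = π² × 69.9×10⁹ × 5.366×10^-7 / 2.780² = 4.790×10^4 N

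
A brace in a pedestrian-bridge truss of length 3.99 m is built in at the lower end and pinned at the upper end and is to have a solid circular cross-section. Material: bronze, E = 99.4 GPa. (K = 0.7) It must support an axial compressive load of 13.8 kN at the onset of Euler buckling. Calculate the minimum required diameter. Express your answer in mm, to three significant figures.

d ≈ 38.7 mm

L_e = K·L = 0.7 × 3.99 = 2.793 m
Required I = P_cr·L_e²/(π²E) = 1.380×10^4 × 2.793² / (π² × 9.94×10^10) = 1.097×10^-7 m⁴
I_req = 1.097×10^5 mm⁴
Solid circle: I = πd⁴/64  ⇒  d = (64I/π)^(1/4) = (64×1.097×10^5/π)^(1/4) = 38.7 mm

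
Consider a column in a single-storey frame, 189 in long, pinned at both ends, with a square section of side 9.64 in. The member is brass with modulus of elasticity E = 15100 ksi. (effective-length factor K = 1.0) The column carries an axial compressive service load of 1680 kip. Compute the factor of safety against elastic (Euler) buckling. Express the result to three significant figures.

I = a⁴/12 = 9.64⁴/12 = 719.7 in⁴
Effective length L_e = K·L = 1 × 189 = 189.0 in
P_cr = π²EI / L_e² = π² × 15100×10³ × 719.7 / 189.0² = 3.002×10^6 lb
Factor of safety n = P_cr / P = 3002.5 / 1680 = 1.79

n ≈ 1.79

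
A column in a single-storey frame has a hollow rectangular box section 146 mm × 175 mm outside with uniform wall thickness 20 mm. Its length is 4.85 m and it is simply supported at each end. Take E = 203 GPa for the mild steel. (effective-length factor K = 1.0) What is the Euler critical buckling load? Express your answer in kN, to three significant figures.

P_cr ≈ 2720 kN

Inner dimensions: h_i = 175 − 2×20 = 135.0 mm, b_i = 146 − 2×20 = 106.0 mm
Weak-axis I_min = (h_o·b_o³ − h_i·b_i³)/12 with b_o = 146, b_i = 106.0 mm (shorter outer/inner sides).
I_min = (175×146³ − 135.0×106.0³)/12 = 3.199×10^7 mm⁴
I = 3.199×10^7 mm⁴ = 3.199×10^-5 m⁴
Effective length L_e = K·L = 1 × 4.85 = 4.850 m
P_cr = π²EI / L_e² = π² × 203×10⁹ × 3.199×10^-5 / 4.850² = 2.724×10^6 N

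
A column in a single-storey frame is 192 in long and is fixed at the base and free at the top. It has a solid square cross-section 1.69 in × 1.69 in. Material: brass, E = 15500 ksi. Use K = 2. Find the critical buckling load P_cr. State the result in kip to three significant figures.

I = a⁴/12 = 1.69⁴/12 = 0.6798 in⁴
Effective length L_e = K·L = 2 × 192 = 384.0 in
P_cr = π²EI / L_e² = π² × 15500×10³ × 0.6798 / 384.0² = 705.2 lb

P_cr ≈ 0.705 kip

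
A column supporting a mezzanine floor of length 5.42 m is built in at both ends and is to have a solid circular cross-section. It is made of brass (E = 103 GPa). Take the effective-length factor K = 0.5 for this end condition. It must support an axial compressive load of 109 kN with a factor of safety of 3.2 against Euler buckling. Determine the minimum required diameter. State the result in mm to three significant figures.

d ≈ 84.6 mm

Required P_cr = n·P = 3.2 × 109 = 348.8 kN
L_e = K·L = 0.5 × 5.42 = 2.710 m
Required I = P_cr·L_e²/(π²E) = 3.488×10^5 × 2.710² / (π² × 1.03×10^11) = 2.520×10^-6 m⁴
I_req = 2.520×10^6 mm⁴
Solid circle: I = πd⁴/64  ⇒  d = (64I/π)^(1/4) = (64×2.520×10^6/π)^(1/4) = 84.6 mm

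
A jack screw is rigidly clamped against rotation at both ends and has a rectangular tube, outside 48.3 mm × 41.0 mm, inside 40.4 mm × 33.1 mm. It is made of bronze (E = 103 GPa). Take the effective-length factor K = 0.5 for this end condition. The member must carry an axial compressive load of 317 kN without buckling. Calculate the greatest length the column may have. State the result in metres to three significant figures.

Weak-axis I_min = (h_o·b_o³ − h_i·b_i³)/12 with b_o = 41.0, b_i = 33.10 mm (shorter outer/inner sides).
I_min = (48.3×41.0³ − 40.40×33.10³)/12 = 1.553×10^5 mm⁴
I = 1.553×10^-7 m⁴
At the buckling limit P_cr = P = 3.170×10^5 N
From P_cr = π²EI/(K·L)²:  L = (1/K)·√(π²EI/P_cr) = (1/0.5)·√(π²×1.03×10^11×1.553×10^-7/3.170×10^5)
L = 1.41 m

L_max ≈ 1.41 m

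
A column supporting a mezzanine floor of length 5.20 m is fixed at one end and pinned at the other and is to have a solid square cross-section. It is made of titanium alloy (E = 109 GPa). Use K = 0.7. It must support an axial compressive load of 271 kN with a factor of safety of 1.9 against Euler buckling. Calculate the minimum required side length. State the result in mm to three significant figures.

a ≈ 93.4 mm

Required P_cr = n·P = 1.9 × 271 = 514.9 kN
L_e = K·L = 0.7 × 5.20 = 3.640 m
Required I = P_cr·L_e²/(π²E) = 5.149×10^5 × 3.640² / (π² × 1.09×10^11) = 6.342×10^-6 m⁴
I_req = 6.342×10^6 mm⁴
Solid square: I = a⁴/12  ⇒  a = (12I)^(1/4) = (12×6.342×10^6)^(1/4) = 93.4 mm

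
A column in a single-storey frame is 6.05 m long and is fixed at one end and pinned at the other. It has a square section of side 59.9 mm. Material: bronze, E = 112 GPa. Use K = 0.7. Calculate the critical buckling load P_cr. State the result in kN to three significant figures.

I = a⁴/12 = 59.9⁴/12 = 1.073×10^6 mm⁴
I = 1.073×10^6 mm⁴ = 1.073×10^-6 m⁴
Effective length L_e = K·L = 0.7 × 6.05 = 4.235 m
P_cr = π²EI / L_e² = π² × 112×10⁹ × 1.073×10^-6 / 4.235² = 6.612×10^4 N

P_cr ≈ 66.1 kN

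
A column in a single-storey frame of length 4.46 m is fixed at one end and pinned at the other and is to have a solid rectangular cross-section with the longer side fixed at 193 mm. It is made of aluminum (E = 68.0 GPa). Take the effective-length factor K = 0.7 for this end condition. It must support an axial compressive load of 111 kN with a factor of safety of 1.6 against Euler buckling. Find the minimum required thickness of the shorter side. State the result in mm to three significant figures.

Required P_cr = n·P = 1.6 × 111 = 177.6 kN
L_e = K·L = 0.7 × 4.46 = 3.122 m
Required I = P_cr·L_e²/(π²E) = 1.776×10^5 × 3.122² / (π² × 6.80×10^10) = 2.579×10^-6 m⁴
I_req = 2.579×10^6 mm⁴
Rectangle, weak axis: I_min = h·b³/12 with h = 193 mm fixed  ⇒  b = (12I/h)^(1/3) = 54.3 mm

b ≈ 54.3 mm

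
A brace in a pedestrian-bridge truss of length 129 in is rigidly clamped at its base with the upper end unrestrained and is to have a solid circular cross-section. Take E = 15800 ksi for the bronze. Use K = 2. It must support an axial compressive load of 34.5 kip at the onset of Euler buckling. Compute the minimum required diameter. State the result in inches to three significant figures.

L_e = K·L = 2 × 129 = 258.0 in
Required I = P_cr·L_e²/(π²E) = 3.450×10^4 × 258.0² / (π² × 1.58×10^7) = 14.73 in⁴
Solid circle: I = πd⁴/64  ⇒  d = (64I/π)^(1/4) = (64×14.73/π)^(1/4) = 4.16 in

d ≈ 4.16 in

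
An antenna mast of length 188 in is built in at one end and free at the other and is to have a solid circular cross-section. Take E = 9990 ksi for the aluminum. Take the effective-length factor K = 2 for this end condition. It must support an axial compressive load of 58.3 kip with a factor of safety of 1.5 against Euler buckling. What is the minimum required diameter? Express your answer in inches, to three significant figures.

d ≈ 7.11 in

Required P_cr = n·P = 1.5 × 58.3 = 87.45 kip
L_e = K·L = 2 × 188 = 376.0 in
Required I = P_cr·L_e²/(π²E) = 8.745×10^4 × 376.0² / (π² × 9.99×10^6) = 125.4 in⁴
Solid circle: I = πd⁴/64  ⇒  d = (64I/π)^(1/4) = (64×125.4/π)^(1/4) = 7.11 in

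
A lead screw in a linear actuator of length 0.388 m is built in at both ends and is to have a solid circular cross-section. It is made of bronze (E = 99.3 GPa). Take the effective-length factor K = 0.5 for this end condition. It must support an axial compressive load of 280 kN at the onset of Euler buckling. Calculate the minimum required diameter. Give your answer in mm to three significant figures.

d ≈ 21.6 mm

L_e = K·L = 0.5 × 0.388 = 0.1940 m
Required I = P_cr·L_e²/(π²E) = 2.800×10^5 × 0.1940² / (π² × 9.93×10^10) = 1.075×10^-8 m⁴
I_req = 1.075×10^4 mm⁴
Solid circle: I = πd⁴/64  ⇒  d = (64I/π)^(1/4) = (64×1.075×10^4/π)^(1/4) = 21.6 mm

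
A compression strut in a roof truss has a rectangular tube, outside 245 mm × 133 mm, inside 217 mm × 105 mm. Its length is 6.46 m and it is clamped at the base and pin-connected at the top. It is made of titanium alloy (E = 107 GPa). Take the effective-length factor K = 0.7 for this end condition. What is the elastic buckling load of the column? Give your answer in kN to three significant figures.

Weak-axis I_min = (h_o·b_o³ − h_i·b_i³)/12 with b_o = 133, b_i = 105.0 mm (shorter outer/inner sides).
I_min = (245×133³ − 217.0×105.0³)/12 = 2.710×10^7 mm⁴
I = 2.710×10^7 mm⁴ = 2.710×10^-5 m⁴
Effective length L_e = K·L = 0.7 × 6.46 = 4.522 m
P_cr = π²EI / L_e² = π² × 107×10⁹ × 2.710×10^-5 / 4.522² = 1.400×10^6 N

P_cr ≈ 1400 kN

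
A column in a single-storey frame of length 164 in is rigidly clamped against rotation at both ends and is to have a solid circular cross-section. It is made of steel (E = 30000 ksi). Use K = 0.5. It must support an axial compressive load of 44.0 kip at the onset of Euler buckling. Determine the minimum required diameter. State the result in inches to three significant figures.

L_e = K·L = 0.5 × 164 = 82.00 in
Required I = P_cr·L_e²/(π²E) = 4.400×10^4 × 82.00² / (π² × 3.00×10^7) = 0.9992 in⁴
Solid circle: I = πd⁴/64  ⇒  d = (64I/π)^(1/4) = (64×0.9992/π)^(1/4) = 2.12 in

d ≈ 2.12 in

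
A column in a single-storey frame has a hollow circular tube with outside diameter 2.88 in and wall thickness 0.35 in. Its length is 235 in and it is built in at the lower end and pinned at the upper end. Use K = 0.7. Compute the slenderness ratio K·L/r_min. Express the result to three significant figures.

λ ≈ 182

Inner diameter d_i = 2.88 − 2×0.35 = 2.180 in
I = π(d_o⁴ − d_i⁴)/64 = π(2.88⁴ − 2.180⁴)/64 = 2.268 in⁴
A = 2.782 in²;  r_min = √(I/A) = √(2.268/2.782) = 0.9030 in
L_e = K·L = 0.7 × 235 = 164.5 in
λ = L_e / r_min = 164.50 / 0.9030 = 182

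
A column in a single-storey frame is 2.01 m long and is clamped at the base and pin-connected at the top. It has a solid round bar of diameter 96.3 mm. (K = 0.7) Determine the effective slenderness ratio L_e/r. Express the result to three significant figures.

λ ≈ 58.4

I = πd⁴/64 = π×96.3⁴/64 = 4.222×10^6 mm⁴
A = 7.284×10^3 mm²;  r_min = √(I/A) = √(4.222×10^6/7.284×10^3) = 24.08 mm
L_e = K·L = 0.7 × 2.01 m = 1.407 m = 1407.0 mm
λ = L_e / r_min = 1407.0 / 24.08 = 58.4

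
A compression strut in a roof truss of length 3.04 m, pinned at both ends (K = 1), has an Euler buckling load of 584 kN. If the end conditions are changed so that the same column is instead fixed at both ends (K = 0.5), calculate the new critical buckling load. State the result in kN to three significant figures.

P_cr ∝ 1/K², so P_cr,new = P_cr,old × (K_old/K_new)² = 584 × (1/0.5)²
= 584 × 4.000 = 2340 kN

P_cr ≈ 2340 kN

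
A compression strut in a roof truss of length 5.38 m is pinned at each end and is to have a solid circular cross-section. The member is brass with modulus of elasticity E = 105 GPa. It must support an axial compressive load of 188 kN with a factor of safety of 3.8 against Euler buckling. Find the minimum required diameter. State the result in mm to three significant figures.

Required P_cr = n·P = 3.8 × 188 = 714.4 kN
L_e = K·L = 1 × 5.38 = 5.380 m
Required I = P_cr·L_e²/(π²E) = 7.144×10^5 × 5.380² / (π² × 1.05×10^11) = 1.995×10^-5 m⁴
I_req = 1.995×10^7 mm⁴
Solid circle: I = πd⁴/64  ⇒  d = (64I/π)^(1/4) = (64×1.995×10^7/π)^(1/4) = 142 mm

d ≈ 142 mm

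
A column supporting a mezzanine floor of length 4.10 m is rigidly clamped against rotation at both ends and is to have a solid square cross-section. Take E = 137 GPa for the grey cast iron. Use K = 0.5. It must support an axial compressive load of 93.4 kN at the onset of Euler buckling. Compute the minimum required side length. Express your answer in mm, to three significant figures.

L_e = K·L = 0.5 × 4.10 = 2.050 m
Required I = P_cr·L_e²/(π²E) = 9.340×10^4 × 2.050² / (π² × 1.37×10^11) = 2.903×10^-7 m⁴
I_req = 2.903×10^5 mm⁴
Solid square: I = a⁴/12  ⇒  a = (12I)^(1/4) = (12×2.903×10^5)^(1/4) = 43.2 mm

a ≈ 43.2 mm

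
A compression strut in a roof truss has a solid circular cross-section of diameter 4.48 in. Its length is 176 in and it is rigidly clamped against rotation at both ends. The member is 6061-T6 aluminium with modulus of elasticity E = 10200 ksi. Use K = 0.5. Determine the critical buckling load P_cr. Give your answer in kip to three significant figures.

P_cr ≈ 257 kip

I = πd⁴/64 = π×4.48⁴/64 = 19.77 in⁴
Effective length L_e = K·L = 0.5 × 176 = 88.00 in
P_cr = π²EI / L_e² = π² × 10200×10³ × 19.77 / 88.00² = 2.570×10^5 lb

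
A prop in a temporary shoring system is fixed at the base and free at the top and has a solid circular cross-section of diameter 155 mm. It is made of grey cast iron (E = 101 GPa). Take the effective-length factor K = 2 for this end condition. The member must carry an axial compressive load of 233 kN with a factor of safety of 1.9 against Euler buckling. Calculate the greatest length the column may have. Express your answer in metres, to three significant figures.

I = πd⁴/64 = π×155⁴/64 = 2.833×10^7 mm⁴
I = 2.833×10^-5 m⁴
Required critical load P_cr = n·P = 1.9 × 233 = 442.7 kN = 4.427×10^5 N
From P_cr = π²EI/(K·L)²:  L = (1/K)·√(π²EI/P_cr) = (1/2)·√(π²×1.01×10^11×2.833×10^-5/4.427×10^5)
L = 3.99 m

L_max ≈ 3.99 m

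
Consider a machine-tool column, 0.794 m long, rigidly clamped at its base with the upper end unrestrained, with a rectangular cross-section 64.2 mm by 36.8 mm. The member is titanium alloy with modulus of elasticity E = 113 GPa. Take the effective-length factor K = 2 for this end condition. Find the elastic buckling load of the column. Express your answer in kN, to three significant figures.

P_cr ≈ 118 kN

Buckling occurs about the weak axis: I_min = h·b³/12 with b = 36.8 mm (the shorter side).
I_min = 64.2×36.8³/12 = 2.666×10^5 mm⁴
I = 2.666×10^5 mm⁴ = 2.666×10^-7 m⁴
Effective length L_e = K·L = 2 × 0.794 = 1.588 m
P_cr = π²EI / L_e² = π² × 113×10⁹ × 2.666×10^-7 / 1.588² = 1.179×10^5 N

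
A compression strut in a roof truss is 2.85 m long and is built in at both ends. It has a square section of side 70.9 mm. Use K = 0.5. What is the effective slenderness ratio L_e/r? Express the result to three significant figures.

λ ≈ 69.6

I = a⁴/12 = 70.9⁴/12 = 2.106×10^6 mm⁴
A = 5.027×10^3 mm²;  r_min = √(I/A) = √(2.106×10^6/5.027×10^3) = 20.47 mm
L_e = K·L = 0.5 × 2.85 m = 1.425 m = 1425.0 mm
λ = L_e / r_min = 1425.0 / 20.47 = 69.6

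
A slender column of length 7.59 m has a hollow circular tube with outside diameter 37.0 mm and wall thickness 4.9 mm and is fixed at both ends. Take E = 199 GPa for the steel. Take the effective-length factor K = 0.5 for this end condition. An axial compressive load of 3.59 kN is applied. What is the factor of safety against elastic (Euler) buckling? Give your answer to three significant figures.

n ≈ 2.47

Inner diameter d_i = 37.0 − 2×4.9 = 27.20 mm
I = π(d_o⁴ − d_i⁴)/64 = π(37.0⁴ − 27.20⁴)/64 = 6.513×10^4 mm⁴
I = 6.513×10^4 mm⁴ = 6.513×10^-8 m⁴
Effective length L_e = K·L = 0.5 × 7.59 = 3.795 m
P_cr = π²EI / L_e² = π² × 199×10⁹ × 6.513×10^-8 / 3.795² = 8.882×10^3 N
Factor of safety n = P_cr / P = 8.8819 / 3.59 = 2.47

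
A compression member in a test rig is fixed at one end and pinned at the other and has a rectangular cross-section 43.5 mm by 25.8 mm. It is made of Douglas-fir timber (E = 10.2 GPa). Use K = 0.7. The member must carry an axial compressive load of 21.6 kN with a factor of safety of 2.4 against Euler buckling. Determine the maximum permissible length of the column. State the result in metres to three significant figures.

Buckling occurs about the weak axis: I_min = h·b³/12 with b = 25.8 mm (the shorter side).
I_min = 43.5×25.8³/12 = 6.225×10^4 mm⁴
I = 6.225×10^-8 m⁴
Required critical load P_cr = n·P = 2.4 × 21.6 = 51.84 kN = 5.184×10^4 N
From P_cr = π²EI/(K·L)²:  L = (1/K)·√(π²EI/P_cr) = (1/0.7)·√(π²×1.02×10^10×6.225×10^-8/5.184×10^4)
L = 0.497 m

L_max ≈ 0.497 m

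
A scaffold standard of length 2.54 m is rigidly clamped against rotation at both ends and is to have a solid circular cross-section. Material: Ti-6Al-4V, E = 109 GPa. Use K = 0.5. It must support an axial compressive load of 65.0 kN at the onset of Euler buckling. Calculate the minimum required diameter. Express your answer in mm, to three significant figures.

d ≈ 37.5 mm

L_e = K·L = 0.5 × 2.54 = 1.270 m
Required I = P_cr·L_e²/(π²E) = 6.500×10^4 × 1.270² / (π² × 1.09×10^11) = 9.745×10^-8 m⁴
I_req = 9.745×10^4 mm⁴
Solid circle: I = πd⁴/64  ⇒  d = (64I/π)^(1/4) = (64×9.745×10^4/π)^(1/4) = 37.5 mm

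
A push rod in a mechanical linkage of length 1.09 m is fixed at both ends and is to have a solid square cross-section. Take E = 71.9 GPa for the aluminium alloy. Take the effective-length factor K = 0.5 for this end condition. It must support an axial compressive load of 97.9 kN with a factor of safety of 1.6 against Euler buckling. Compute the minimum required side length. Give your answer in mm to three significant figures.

a ≈ 29.8 mm

Required P_cr = n·P = 1.6 × 97.9 = 156.6 kN
L_e = K·L = 0.5 × 1.09 = 0.5450 m
Required I = P_cr·L_e²/(π²E) = 1.566×10^5 × 0.5450² / (π² × 7.19×10^10) = 6.556×10^-8 m⁴
I_req = 6.556×10^4 mm⁴
Solid square: I = a⁴/12  ⇒  a = (12I)^(1/4) = (12×6.556×10^4)^(1/4) = 29.8 mm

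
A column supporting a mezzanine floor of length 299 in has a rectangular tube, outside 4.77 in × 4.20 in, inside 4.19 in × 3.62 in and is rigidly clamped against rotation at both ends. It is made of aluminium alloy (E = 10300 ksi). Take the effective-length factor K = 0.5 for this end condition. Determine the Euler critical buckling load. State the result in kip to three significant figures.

Weak-axis I_min = (h_o·b_o³ − h_i·b_i³)/12 with b_o = 4.20, b_i = 3.620 in (shorter outer/inner sides).
I_min = (4.77×4.20³ − 4.190×3.620³)/12 = 12.89 in⁴
Effective length L_e = K·L = 0.5 × 299 = 149.5 in
P_cr = π²EI / L_e² = π² × 10300×10³ × 12.89 / 149.5² = 5.861×10^4 lb

P_cr ≈ 58.6 kip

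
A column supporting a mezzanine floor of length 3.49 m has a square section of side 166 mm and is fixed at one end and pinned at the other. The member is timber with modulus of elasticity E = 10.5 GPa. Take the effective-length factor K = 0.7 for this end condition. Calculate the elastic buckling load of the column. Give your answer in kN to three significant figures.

I = a⁴/12 = 166⁴/12 = 6.328×10^7 mm⁴
I = 6.328×10^7 mm⁴ = 6.328×10^-5 m⁴
Effective length L_e = K·L = 0.7 × 3.49 = 2.443 m
P_cr = π²EI / L_e² = π² × 10.5×10⁹ × 6.328×10^-5 / 2.443² = 1.099×10^6 N

P_cr ≈ 1100 kN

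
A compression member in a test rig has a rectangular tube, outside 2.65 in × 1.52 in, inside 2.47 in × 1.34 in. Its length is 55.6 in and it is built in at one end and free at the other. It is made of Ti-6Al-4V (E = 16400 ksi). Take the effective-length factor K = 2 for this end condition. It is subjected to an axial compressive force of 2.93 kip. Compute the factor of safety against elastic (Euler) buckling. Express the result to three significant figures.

Weak-axis I_min = (h_o·b_o³ − h_i·b_i³)/12 with b_o = 1.52, b_i = 1.340 in (shorter outer/inner sides).
I_min = (2.65×1.52³ − 2.470×1.340³)/12 = 0.2803 in⁴
Effective length L_e = K·L = 2 × 55.6 = 111.2 in
P_cr = π²EI / L_e² = π² × 16400×10³ × 0.2803 / 111.2² = 3.669×10^3 lb
Factor of safety n = P_cr / P = 3.6687 / 2.93 = 1.25

n ≈ 1.25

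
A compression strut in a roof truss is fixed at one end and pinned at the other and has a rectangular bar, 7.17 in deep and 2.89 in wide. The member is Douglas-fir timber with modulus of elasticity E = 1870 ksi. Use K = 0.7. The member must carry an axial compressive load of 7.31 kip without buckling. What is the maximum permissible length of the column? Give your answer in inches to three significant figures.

L_max ≈ 273 in

Buckling occurs about the weak axis: I_min = h·b³/12 with b = 2.89 in (the shorter side).
I_min = 7.17×2.89³/12 = 14.42 in⁴
At the buckling limit P_cr = P = 7.310×10^3 lb
From P_cr = π²EI/(K·L)²:  L = (1/K)·√(π²EI/P_cr) = (1/0.7)·√(π²×1.87×10^6×14.42/7.310×10^3)
L = 273 in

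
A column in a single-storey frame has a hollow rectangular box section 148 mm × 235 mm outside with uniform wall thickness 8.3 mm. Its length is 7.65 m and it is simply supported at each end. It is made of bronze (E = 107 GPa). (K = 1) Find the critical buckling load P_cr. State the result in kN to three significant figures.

Inner dimensions: h_i = 235 − 2×8.3 = 218.4 mm, b_i = 148 − 2×8.3 = 131.4 mm
Weak-axis I_min = (h_o·b_o³ − h_i·b_i³)/12 with b_o = 148, b_i = 131.4 mm (shorter outer/inner sides).
I_min = (235×148³ − 218.4×131.4³)/12 = 2.219×10^7 mm⁴
I = 2.219×10^7 mm⁴ = 2.219×10^-5 m⁴
Effective length L_e = K·L = 1 × 7.65 = 7.650 m
P_cr = π²EI / L_e² = π² × 107×10⁹ × 2.219×10^-5 / 7.650² = 4.005×10^5 N

P_cr ≈ 400 kN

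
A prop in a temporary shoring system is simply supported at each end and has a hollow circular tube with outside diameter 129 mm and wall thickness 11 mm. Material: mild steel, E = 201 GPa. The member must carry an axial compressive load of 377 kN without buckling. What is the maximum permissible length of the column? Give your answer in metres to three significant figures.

L_max ≈ 6.14 m

Inner diameter d_i = 129 − 2×11 = 107.0 mm
I = π(d_o⁴ − d_i⁴)/64 = π(129⁴ − 107.0⁴)/64 = 7.159×10^6 mm⁴
I = 7.159×10^-6 m⁴
At the buckling limit P_cr = P = 3.770×10^5 N
From P_cr = π²EI/(K·L)²:  L = (1/K)·√(π²EI/P_cr) = (1/1)·√(π²×2.01×10^11×7.159×10^-6/3.770×10^5)
L = 6.14 m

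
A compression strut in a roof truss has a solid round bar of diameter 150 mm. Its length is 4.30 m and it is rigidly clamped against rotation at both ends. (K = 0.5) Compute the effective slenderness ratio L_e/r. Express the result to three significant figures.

For a solid circle r = d/4 = 150/4 = 37.50 mm
L_e = K·L = 0.5 × 4.30 m = 2.150 m = 2150.0 mm
λ = L_e / r_min = 2150.0 / 37.50 = 57.3

λ ≈ 57.3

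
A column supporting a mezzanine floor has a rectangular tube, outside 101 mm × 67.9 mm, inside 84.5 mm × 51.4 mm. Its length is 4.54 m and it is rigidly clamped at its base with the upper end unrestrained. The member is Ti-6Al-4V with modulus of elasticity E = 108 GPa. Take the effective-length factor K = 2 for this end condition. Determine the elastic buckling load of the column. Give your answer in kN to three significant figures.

Weak-axis I_min = (h_o·b_o³ − h_i·b_i³)/12 with b_o = 67.9, b_i = 51.40 mm (shorter outer/inner sides).
I_min = (101×67.9³ − 84.50×51.40³)/12 = 1.679×10^6 mm⁴
I = 1.679×10^6 mm⁴ = 1.679×10^-6 m⁴
Effective length L_e = K·L = 2 × 4.54 = 9.080 m
P_cr = π²EI / L_e² = π² × 108×10⁹ × 1.679×10^-6 / 9.080² = 2.170×10^4 N

P_cr ≈ 21.7 kN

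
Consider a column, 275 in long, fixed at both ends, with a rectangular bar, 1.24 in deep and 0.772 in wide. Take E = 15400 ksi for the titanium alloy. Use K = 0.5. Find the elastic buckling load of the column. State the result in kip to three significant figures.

P_cr ≈ 0.382 kip

Buckling occurs about the weak axis: I_min = h·b³/12 with b = 0.772 in (the shorter side).
I_min = 1.24×0.772³/12 = 4.754×10^-2 in⁴
Effective length L_e = K·L = 0.5 × 275 = 137.5 in
P_cr = π²EI / L_e² = π² × 15400×10³ × 4.754×10^-2 / 137.5² = 382.2 lb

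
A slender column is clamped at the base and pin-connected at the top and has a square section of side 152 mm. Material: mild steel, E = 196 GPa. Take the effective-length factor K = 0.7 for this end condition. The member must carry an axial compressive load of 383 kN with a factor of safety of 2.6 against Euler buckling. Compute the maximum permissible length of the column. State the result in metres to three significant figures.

I = a⁴/12 = 152⁴/12 = 4.448×10^7 mm⁴
I = 4.448×10^-5 m⁴
Required critical load P_cr = n·P = 2.6 × 383 = 995.8 kN = 9.958×10^5 N
From P_cr = π²EI/(K·L)²:  L = (1/K)·√(π²EI/P_cr) = (1/0.7)·√(π²×1.96×10^11×4.448×10^-5/9.958×10^5)
L = 13.3 m

L_max ≈ 13.3 m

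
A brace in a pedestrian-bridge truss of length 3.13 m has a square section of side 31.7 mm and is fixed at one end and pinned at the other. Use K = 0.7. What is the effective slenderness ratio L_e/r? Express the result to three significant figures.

I = a⁴/12 = 31.7⁴/12 = 8.415×10^4 mm⁴
A = 1.005×10^3 mm²;  r_min = √(I/A) = √(8.415×10^4/1.005×10^3) = 9.151 mm
L_e = K·L = 0.7 × 3.13 m = 2.191 m = 2191.0 mm
λ = L_e / r_min = 2191.0 / 9.151 = 239

λ ≈ 239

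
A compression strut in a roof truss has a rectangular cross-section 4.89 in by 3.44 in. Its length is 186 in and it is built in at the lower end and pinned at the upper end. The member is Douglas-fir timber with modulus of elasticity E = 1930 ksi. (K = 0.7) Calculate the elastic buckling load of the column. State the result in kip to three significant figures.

P_cr ≈ 18.6 kip

Buckling occurs about the weak axis: I_min = h·b³/12 with b = 3.44 in (the shorter side).
I_min = 4.89×3.44³/12 = 16.59 in⁴
Effective length L_e = K·L = 0.7 × 186 = 130.2 in
P_cr = π²EI / L_e² = π² × 1930×10³ × 16.59 / 130.2² = 1.864×10^4 lb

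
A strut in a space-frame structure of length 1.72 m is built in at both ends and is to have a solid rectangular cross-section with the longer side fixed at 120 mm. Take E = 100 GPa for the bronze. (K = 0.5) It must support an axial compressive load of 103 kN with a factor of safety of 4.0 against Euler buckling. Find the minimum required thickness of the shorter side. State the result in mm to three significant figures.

Required P_cr = n·P = 4.0 × 103 = 412.0 kN
L_e = K·L = 0.5 × 1.72 = 0.8600 m
Required I = P_cr·L_e²/(π²E) = 4.120×10^5 × 0.8600² / (π² × 1.00×10^11) = 3.087×10^-7 m⁴
I_req = 3.087×10^5 mm⁴
Rectangle, weak axis: I_min = h·b³/12 with h = 120 mm fixed  ⇒  b = (12I/h)^(1/3) = 31.4 mm

b ≈ 31.4 mm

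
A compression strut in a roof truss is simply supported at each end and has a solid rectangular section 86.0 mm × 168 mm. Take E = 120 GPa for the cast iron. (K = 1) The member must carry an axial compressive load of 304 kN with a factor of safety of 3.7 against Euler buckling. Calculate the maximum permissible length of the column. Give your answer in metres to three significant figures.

L_max ≈ 3.06 m

Buckling occurs about the weak axis: I_min = h·b³/12 with b = 86.0 mm (the shorter side).
I_min = 168×86.0³/12 = 8.905×10^6 mm⁴
I = 8.905×10^-6 m⁴
Required critical load P_cr = n·P = 3.7 × 304 = 1125 kN = 1.125×10^6 N
From P_cr = π²EI/(K·L)²:  L = (1/K)·√(π²EI/P_cr) = (1/1)·√(π²×1.20×10^11×8.905×10^-6/1.125×10^6)
L = 3.06 m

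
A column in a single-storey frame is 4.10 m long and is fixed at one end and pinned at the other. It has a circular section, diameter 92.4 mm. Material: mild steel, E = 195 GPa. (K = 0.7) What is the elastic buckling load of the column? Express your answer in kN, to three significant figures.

I = πd⁴/64 = π×92.4⁴/64 = 3.578×10^6 mm⁴
I = 3.578×10^6 mm⁴ = 3.578×10^-6 m⁴
Effective length L_e = K·L = 0.7 × 4.10 = 2.870 m
P_cr = π²EI / L_e² = π² × 195×10⁹ × 3.578×10^-6 / 2.870² = 8.360×10^5 N

P_cr ≈ 836 kN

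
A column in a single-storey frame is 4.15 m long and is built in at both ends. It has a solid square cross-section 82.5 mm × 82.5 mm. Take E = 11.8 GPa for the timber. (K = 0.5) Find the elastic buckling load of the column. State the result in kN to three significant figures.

I = a⁴/12 = 82.5⁴/12 = 3.860×10^6 mm⁴
I = 3.860×10^6 mm⁴ = 3.860×10^-6 m⁴
Effective length L_e = K·L = 0.5 × 4.15 = 2.075 m
P_cr = π²EI / L_e² = π² × 11.8×10⁹ × 3.860×10^-6 / 2.075² = 1.044×10^5 N

P_cr ≈ 104 kN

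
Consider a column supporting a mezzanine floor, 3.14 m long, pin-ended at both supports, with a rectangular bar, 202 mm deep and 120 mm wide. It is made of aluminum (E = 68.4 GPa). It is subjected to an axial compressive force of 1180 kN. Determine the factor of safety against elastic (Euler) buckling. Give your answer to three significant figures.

n ≈ 1.69

Buckling occurs about the weak axis: I_min = h·b³/12 with b = 120 mm (the shorter side).
I_min = 202×120³/12 = 2.909×10^7 mm⁴
I = 2.909×10^7 mm⁴ = 2.909×10^-5 m⁴
Effective length L_e = K·L = 1 × 3.14 = 3.140 m
P_cr = π²EI / L_e² = π² × 68.4×10⁹ × 2.909×10^-5 / 3.140² = 1.992×10^6 N
Factor of safety n = P_cr / P = 1991.6 / 1180 = 1.69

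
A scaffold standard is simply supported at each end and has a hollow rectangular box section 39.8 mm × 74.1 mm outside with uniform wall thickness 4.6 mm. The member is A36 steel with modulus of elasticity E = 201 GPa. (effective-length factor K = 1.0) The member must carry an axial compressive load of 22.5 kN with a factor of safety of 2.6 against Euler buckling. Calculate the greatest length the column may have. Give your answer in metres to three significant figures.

Inner dimensions: h_i = 74.1 − 2×4.6 = 64.90 mm, b_i = 39.8 − 2×4.6 = 30.60 mm
Weak-axis I_min = (h_o·b_o³ − h_i·b_i³)/12 with b_o = 39.8, b_i = 30.60 mm (shorter outer/inner sides).
I_min = (74.1×39.8³ − 64.90×30.60³)/12 = 2.343×10^5 mm⁴
I = 2.343×10^-7 m⁴
Required critical load P_cr = n·P = 2.6 × 22.5 = 58.50 kN = 5.850×10^4 N
From P_cr = π²EI/(K·L)²:  L = (1/K)·√(π²EI/P_cr) = (1/1)·√(π²×2.01×10^11×2.343×10^-7/5.850×10^4)
L = 2.82 m

L_max ≈ 2.82 m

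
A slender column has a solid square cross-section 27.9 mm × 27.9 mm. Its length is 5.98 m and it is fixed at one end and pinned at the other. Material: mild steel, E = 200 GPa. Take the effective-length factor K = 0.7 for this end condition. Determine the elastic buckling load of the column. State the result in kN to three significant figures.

P_cr ≈ 5.69 kN

I = a⁴/12 = 27.9⁴/12 = 5.049×10^4 mm⁴
I = 5.049×10^4 mm⁴ = 5.049×10^-8 m⁴
Effective length L_e = K·L = 0.7 × 5.98 = 4.186 m
P_cr = π²EI / L_e² = π² × 200×10⁹ × 5.049×10^-8 / 4.186² = 5.688×10^3 N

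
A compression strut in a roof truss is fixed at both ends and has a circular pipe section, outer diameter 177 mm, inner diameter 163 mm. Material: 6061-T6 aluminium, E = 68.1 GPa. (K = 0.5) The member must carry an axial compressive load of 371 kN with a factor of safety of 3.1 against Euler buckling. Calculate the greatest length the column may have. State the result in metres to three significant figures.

L_max ≈ 5.62 m

d_o = 177 mm, d_i = 163 mm
I = π(d_o⁴ − d_i⁴)/64 = π(177⁴ − 163.0⁴)/64 = 1.353×10^7 mm⁴
I = 1.353×10^-5 m⁴
Required critical load P_cr = n·P = 3.1 × 371 = 1150 kN = 1.150×10^6 N
From P_cr = π²EI/(K·L)²:  L = (1/K)·√(π²EI/P_cr) = (1/0.5)·√(π²×6.81×10^10×1.353×10^-5/1.150×10^6)
L = 5.62 m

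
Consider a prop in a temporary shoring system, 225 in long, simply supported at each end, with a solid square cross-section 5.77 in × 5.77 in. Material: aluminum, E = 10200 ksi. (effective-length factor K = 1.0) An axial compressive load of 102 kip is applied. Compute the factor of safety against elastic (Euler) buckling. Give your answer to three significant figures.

I = a⁴/12 = 5.77⁴/12 = 92.37 in⁴
Effective length L_e = K·L = 1 × 225 = 225.0 in
P_cr = π²EI / L_e² = π² × 10200×10³ × 92.37 / 225.0² = 1.837×10^5 lb
Factor of safety n = P_cr / P = 183.68 / 102 = 1.80

n ≈ 1.80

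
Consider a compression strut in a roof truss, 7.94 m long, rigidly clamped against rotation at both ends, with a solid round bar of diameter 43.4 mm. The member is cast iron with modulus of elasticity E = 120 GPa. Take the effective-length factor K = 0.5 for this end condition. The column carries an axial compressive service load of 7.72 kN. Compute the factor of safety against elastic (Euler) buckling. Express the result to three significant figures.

I = πd⁴/64 = π×43.4⁴/64 = 1.742×10^5 mm⁴
I = 1.742×10^5 mm⁴ = 1.742×10^-7 m⁴
Effective length L_e = K·L = 0.5 × 7.94 = 3.970 m
P_cr = π²EI / L_e² = π² × 120×10⁹ × 1.742×10^-7 / 3.970² = 1.309×10^4 N
Factor of safety n = P_cr / P = 13.087 / 7.72 = 1.70

n ≈ 1.70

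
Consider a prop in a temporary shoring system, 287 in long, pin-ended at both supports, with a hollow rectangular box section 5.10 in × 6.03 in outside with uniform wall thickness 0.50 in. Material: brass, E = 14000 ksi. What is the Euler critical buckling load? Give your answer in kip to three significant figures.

P_cr ≈ 63.4 kip

Inner dimensions: h_i = 6.03 − 2×0.50 = 5.030 in, b_i = 5.10 − 2×0.50 = 4.100 in
Weak-axis I_min = (h_o·b_o³ − h_i·b_i³)/12 with b_o = 5.10, b_i = 4.100 in (shorter outer/inner sides).
I_min = (6.03×5.10³ − 5.030×4.100³)/12 = 37.77 in⁴
Effective length L_e = K·L = 1 × 287 = 287.0 in
P_cr = π²EI / L_e² = π² × 14000×10³ × 37.77 / 287.0² = 6.336×10^4 lb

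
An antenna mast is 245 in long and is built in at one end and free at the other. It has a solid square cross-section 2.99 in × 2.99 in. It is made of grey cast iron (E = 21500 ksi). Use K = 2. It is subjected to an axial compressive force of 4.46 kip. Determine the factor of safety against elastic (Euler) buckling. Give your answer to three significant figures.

I = a⁴/12 = 2.99⁴/12 = 6.660 in⁴
Effective length L_e = K·L = 2 × 245 = 490.0 in
P_cr = π²EI / L_e² = π² × 21500×10³ × 6.660 / 490.0² = 5.886×10^3 lb
Factor of safety n = P_cr / P = 5.8864 / 4.46 = 1.32

n ≈ 1.32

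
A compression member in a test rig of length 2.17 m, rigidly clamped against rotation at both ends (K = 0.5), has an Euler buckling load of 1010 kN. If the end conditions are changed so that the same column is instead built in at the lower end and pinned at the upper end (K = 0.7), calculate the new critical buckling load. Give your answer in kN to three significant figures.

P_cr ≈ 515 kN

P_cr ∝ 1/K², so P_cr,new = P_cr,old × (K_old/K_new)² = 1010 × (0.5/0.7)²
= 1010 × 0.5102 = 515 kN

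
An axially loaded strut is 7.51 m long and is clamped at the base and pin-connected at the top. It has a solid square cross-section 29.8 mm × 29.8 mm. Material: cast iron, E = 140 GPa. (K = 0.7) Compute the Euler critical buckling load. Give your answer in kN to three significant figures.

I = a⁴/12 = 29.8⁴/12 = 6.572×10^4 mm⁴
I = 6.572×10^4 mm⁴ = 6.572×10^-8 m⁴
Effective length L_e = K·L = 0.7 × 7.51 = 5.257 m
P_cr = π²EI / L_e² = π² × 140×10⁹ × 6.572×10^-8 / 5.257² = 3.286×10^3 N

P_cr ≈ 3.29 kN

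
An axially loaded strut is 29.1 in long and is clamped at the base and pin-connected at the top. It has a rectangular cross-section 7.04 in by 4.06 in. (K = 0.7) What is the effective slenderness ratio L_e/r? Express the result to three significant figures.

For a rectangle r_min = b/√12 = 4.06/√12 = 1.172 in
L_e = K·L = 0.7 × 29.1 = 20.37 in
λ = L_e / r_min = 20.370 / 1.172 = 17.4

λ ≈ 17.4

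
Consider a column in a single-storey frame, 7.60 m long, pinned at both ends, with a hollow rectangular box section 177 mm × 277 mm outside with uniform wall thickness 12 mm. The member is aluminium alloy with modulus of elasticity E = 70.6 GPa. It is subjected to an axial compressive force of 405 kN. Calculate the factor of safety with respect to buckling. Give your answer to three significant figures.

n ≈ 1.56

Inner dimensions: h_i = 277 − 2×12 = 253.0 mm, b_i = 177 − 2×12 = 153.0 mm
Weak-axis I_min = (h_o·b_o³ − h_i·b_i³)/12 with b_o = 177, b_i = 153.0 mm (shorter outer/inner sides).
I_min = (277×177³ − 253.0×153.0³)/12 = 5.249×10^7 mm⁴
I = 5.249×10^7 mm⁴ = 5.249×10^-5 m⁴
Effective length L_e = K·L = 1 × 7.60 = 7.600 m
P_cr = π²EI / L_e² = π² × 70.6×10⁹ × 5.249×10^-5 / 7.600² = 6.332×10^5 N
Factor of safety n = P_cr / P = 633.23 / 405 = 1.56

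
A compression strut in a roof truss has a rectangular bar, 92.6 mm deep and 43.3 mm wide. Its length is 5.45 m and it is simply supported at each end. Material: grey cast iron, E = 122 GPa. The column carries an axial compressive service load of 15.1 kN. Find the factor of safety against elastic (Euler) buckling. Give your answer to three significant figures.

Buckling occurs about the weak axis: I_min = h·b³/12 with b = 43.3 mm (the shorter side).
I_min = 92.6×43.3³/12 = 6.265×10^5 mm⁴
I = 6.265×10^5 mm⁴ = 6.265×10^-7 m⁴
Effective length L_e = K·L = 1 × 5.45 = 5.450 m
P_cr = π²EI / L_e² = π² × 122×10⁹ × 6.265×10^-7 / 5.450² = 2.540×10^4 N
Factor of safety n = P_cr / P = 25.396 / 15.1 = 1.68

n ≈ 1.68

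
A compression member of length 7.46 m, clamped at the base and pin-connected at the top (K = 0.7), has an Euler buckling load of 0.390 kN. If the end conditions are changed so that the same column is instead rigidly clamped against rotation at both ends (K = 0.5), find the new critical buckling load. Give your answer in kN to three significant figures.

P_cr ≈ 0.764 kN

P_cr ∝ 1/K², so P_cr,new = P_cr,old × (K_old/K_new)² = 0.390 × (0.7/0.5)²
= 0.390 × 1.960 = 0.764 kN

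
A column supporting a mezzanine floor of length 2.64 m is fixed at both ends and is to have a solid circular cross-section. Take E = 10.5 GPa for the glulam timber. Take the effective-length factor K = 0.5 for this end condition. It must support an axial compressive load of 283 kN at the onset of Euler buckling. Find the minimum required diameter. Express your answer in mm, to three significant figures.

d ≈ 99.2 mm

L_e = K·L = 0.5 × 2.64 = 1.320 m
Required I = P_cr·L_e²/(π²E) = 2.830×10^5 × 1.320² / (π² × 1.05×10^10) = 4.758×10^-6 m⁴
I_req = 4.758×10^6 mm⁴
Solid circle: I = πd⁴/64  ⇒  d = (64I/π)^(1/4) = (64×4.758×10^6/π)^(1/4) = 99.2 mm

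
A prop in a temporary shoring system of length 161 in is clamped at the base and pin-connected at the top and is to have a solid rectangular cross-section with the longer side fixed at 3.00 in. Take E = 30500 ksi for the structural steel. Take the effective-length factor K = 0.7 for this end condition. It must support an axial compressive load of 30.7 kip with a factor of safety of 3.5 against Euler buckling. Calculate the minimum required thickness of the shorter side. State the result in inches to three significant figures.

Required P_cr = n·P = 3.5 × 30.7 = 107.4 kip
L_e = K·L = 0.7 × 161 = 112.7 in
Required I = P_cr·L_e²/(π²E) = 1.075×10^5 × 112.7² / (π² × 3.05×10^7) = 4.534 in⁴
Rectangle, weak axis: I_min = h·b³/12 with h = 3.00 in fixed  ⇒  b = (12I/h)^(1/3) = 2.63 in

b ≈ 2.63 in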